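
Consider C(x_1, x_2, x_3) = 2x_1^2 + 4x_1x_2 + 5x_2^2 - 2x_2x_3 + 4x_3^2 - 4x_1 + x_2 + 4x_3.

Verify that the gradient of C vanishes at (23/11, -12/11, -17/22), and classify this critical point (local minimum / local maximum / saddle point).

local minimum

∇C = (4x_1 + 4x_2 - 4, 4x_1 + 10x_2 - 2x_3 + 1, -2x_2 + 8x_3 + 4); substituting (23/11, -12/11, -17/22) gives ∇C = (0, 0, 0), so (23/11, -12/11, -17/22) is indeed a critical point.
The Hessian is constant: H = [[4, 4, 0], [4, 10, -2], [0, -2, 8]].
Leading principal minors: Δ₁ = 4, Δ₂ = 24, Δ₃ = 176.
All leading minors are positive, so H is positive definite: a local minimum.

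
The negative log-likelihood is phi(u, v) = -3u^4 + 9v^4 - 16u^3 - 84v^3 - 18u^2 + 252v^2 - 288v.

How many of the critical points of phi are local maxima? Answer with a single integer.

2

phi separates as a function of u plus a function of v, so ∇phi=0 decouples.
∂phi/∂u = -12u(u + 1)(u + 3) = 0 at u ∈ {-3, -1, 0}; ∂phi/∂v = 36(v - 4)(v - 2)(v - 1) = 0 at v ∈ {1, 2, 4}.
The Hessian is diagonal: diag(phi_uu, phi_vv). Second derivatives: phi_uu(-3)=-72, phi_uu(-1)=24, phi_uu(0)=-36; phi_vv(1)=108, phi_vv(2)=-72, phi_vv(4)=216.
Local maxima occur where both diagonal entries negative: (-3, 2), (0, 2). Count: 2.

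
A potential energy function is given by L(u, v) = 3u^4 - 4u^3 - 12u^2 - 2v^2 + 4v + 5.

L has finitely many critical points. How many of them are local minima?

L separates as a function of u plus a function of v, so ∇L=0 decouples.
∂L/∂u = 12u(u - 2)(u + 1) = 0 at u ∈ {-1, 0, 2}; ∂L/∂v = -4(v - 1) = 0 at v ∈ {1}.
The Hessian is diagonal: diag(L_uu, L_vv). Second derivatives: L_uu(-1)=36, L_uu(0)=-24, L_uu(2)=72; L_vv(1)=-4.
Local minima occur where both diagonal entries positive: none. Count: 0.

0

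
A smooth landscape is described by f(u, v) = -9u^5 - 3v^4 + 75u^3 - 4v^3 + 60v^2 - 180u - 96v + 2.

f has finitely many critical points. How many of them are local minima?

2

f separates as a function of u plus a function of v, so ∇f=0 decouples.
∂f/∂u = -45(u - 2)(u - 1)(u + 1)(u + 2) = 0 at u ∈ {-2, -1, 1, 2}; ∂f/∂v = -12(v - 2)(v - 1)(v + 4) = 0 at v ∈ {-4, 1, 2}.
The Hessian is diagonal: diag(f_uu, f_vv). Second derivatives: f_uu(-2)=540, f_uu(-1)=-270, f_uu(1)=270, f_uu(2)=-540; f_vv(-4)=-360, f_vv(1)=60, f_vv(2)=-72.
Local minima occur where both diagonal entries positive: (-2, 1), (1, 1). Count: 2.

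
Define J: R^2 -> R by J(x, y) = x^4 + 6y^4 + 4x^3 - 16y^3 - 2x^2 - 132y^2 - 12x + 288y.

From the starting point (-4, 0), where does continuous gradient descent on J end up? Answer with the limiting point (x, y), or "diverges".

J is separable, so gradient descent decouples: x follows -∂J/∂x, y follows -∂J/∂y.
∂J/∂x = 4(x - 1)(x + 1)(x + 3); at x=-4 this is -60, so x increases.
∂J/∂y = 24(y - 4)(y - 1)(y + 3); at y=0 this is 288, so y decreases.
x converges to its nearest critical value -3 (a local min of the x-part); y converges to -3. The iterate converges to (-3, -3).

(-3, -3)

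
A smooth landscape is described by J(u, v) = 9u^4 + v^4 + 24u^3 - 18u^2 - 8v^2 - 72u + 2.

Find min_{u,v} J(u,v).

-71

J(u,v) separates as P(u) + Q(v) + 2, so its minimum is min P + min Q + 2.
P'(u) = 36(u - 1)(u + 1)(u + 2) vanishes at u ∈ {-2, -1, 1}; Q'(v) = 4v(v - 2)(v + 2) vanishes at v ∈ {-2, 0, 2}.
Local minima of P (where P''>0): P(-2)=24, P(1)=-57. Local minima of Q: Q(-2)=-16, Q(2)=-16.
So the global minimum of J is P(1) + Q(-2) + 2 = -57 − 16 + 2 = -71, attained at (1, -2).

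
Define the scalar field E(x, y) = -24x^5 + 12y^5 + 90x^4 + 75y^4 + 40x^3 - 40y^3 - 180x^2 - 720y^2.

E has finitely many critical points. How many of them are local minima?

E separates as a function of x plus a function of y, so ∇E=0 decouples.
∂E/∂x = -120x(x - 3)(x - 1)(x + 1) = 0 at x ∈ {-1, 0, 1, 3}; ∂E/∂y = 60y(y - 2)(y + 3)(y + 4) = 0 at y ∈ {-4, -3, 0, 2}.
The Hessian is diagonal: diag(E_xx, E_yy). Second derivatives: E_xx(-1)=960, E_xx(0)=-360, E_xx(1)=480, E_xx(3)=-2880; E_yy(-4)=-1440, E_yy(-3)=900, E_yy(0)=-1440, E_yy(2)=3600.
Local minima occur where both diagonal entries positive: (-1, -3), (-1, 2), (1, -3), (1, 2). Count: 4.

4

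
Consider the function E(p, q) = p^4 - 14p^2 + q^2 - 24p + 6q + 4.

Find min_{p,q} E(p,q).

-122

E(p,q) separates as A(p) + B(q) + 4, so its minimum is min A + min B + 4.
A'(p) = 4(p - 3)(p + 1)(p + 2) vanishes at p ∈ {-2, -1, 3}; B'(q) = 2q + 6 vanishes at q ∈ {-3}.
Local minima of A (where A''>0): A(-2)=8, A(3)=-117. Local minima of B: B(-3)=-9.
So the global minimum of E is A(3) + B(-3) + 4 = -117 − 9 + 4 = -122, attained at (3, -3).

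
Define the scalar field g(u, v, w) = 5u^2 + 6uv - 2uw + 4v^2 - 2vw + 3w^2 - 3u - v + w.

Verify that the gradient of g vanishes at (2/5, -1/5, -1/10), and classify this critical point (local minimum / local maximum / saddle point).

local minimum

∇g = (10u + 6v - 2w - 3, 6u + 8v - 2w - 1, -2u - 2v + 6w + 1); substituting (2/5, -1/5, -1/10) gives ∇g = (0, 0, 0), so (2/5, -1/5, -1/10) is indeed a critical point.
The Hessian is constant: H = [[10, 6, -2], [6, 8, -2], [-2, -2, 6]].
Leading principal minors: Δ₁ = 10, Δ₂ = 44, Δ₃ = 240.
All leading minors are positive, so H is positive definite: a local minimum.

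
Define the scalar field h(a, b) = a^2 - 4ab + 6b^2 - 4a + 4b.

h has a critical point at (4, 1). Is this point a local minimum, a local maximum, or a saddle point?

local minimum

The Hessian of h is constant: H = [[2, -4], [-4, 12]].
det(H) = 2·12 − (-4)² = 8.
det(H) > 0 and tr(H) = 14 > 0, so H is positive definite and the point is a local minimum.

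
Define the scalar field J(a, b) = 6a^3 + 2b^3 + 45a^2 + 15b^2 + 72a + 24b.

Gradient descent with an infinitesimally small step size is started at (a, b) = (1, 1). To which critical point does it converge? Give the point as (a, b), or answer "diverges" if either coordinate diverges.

J is separable, so gradient descent decouples: a follows -∂J/∂a, b follows -∂J/∂b.
∂J/∂a = 18(a + 1)(a + 4); at a=1 this is 180, so a decreases.
∂J/∂b = 6(b + 1)(b + 4); at b=1 this is 60, so b decreases.
a converges to its nearest critical value -1 (a local min of the a-part); b converges to -1. The iterate converges to (-1, -1).

(-1, -1)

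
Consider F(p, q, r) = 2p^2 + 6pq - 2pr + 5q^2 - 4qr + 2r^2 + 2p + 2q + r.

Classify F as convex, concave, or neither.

F is quadratic, so its Hessian is the constant matrix H = [[4, 6, -2], [6, 10, -4], [-2, -4, 4]].
Leading principal minors: 4, 4, 8.
All positive ⇒ H ≻ 0 ⇒ convex.

convex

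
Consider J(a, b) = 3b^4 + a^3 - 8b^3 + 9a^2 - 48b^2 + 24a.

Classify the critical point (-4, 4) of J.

saddle point

The mixed partial ∂²J/∂a∂b is 0, so the Hessian at any point is diag(J_aa, J_bb) = diag(6(a + 3), 12(3b^2 - 4b - 8)).
At (-4, 4): H = diag(-6, 288).
The eigenvalues have opposite signs, so H is indefinite: a saddle point.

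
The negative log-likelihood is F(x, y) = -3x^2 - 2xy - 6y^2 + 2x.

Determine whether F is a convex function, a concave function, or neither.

F is quadratic, so its Hessian is the constant matrix H = [[-6, -2], [-2, -12]].
det(H) = 68, tr(H) = -18.
det(H) > 0 and tr(H) < 0, so H is negative definite everywhere: concave.

concave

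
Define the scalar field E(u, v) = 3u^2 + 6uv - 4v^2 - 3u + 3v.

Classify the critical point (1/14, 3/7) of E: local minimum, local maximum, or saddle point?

saddle point

The Hessian of E is constant: H = [[6, 6], [6, -8]].
det(H) = 6·(-8) − 6² = -84.
Since det(H) < 0, H is indefinite and the critical point is a saddle point.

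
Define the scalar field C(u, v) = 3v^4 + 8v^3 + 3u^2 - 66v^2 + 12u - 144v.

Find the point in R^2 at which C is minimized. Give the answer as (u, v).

C(u,v) separates as P(u) + Q(v), so its minimum is min P + min Q.
P'(u) = 6u + 12 vanishes at u ∈ {-2}; Q'(v) = 12(v - 3)(v + 1)(v + 4) vanishes at v ∈ {-4, -1, 3}.
Local minima of P (where P''>0): P(-2)=-12. Local minima of Q: Q(-4)=-224, Q(3)=-567.
So the global minimum of C is P(-2) + Q(3) = -12 − 567 = -579, attained at (-2, 3).

(-2, 3)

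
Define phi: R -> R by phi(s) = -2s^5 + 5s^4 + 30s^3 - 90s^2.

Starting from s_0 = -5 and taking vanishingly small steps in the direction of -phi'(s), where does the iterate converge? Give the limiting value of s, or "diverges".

-3

phi'(s) = -10s(s - 3)(s - 2)(s + 3), so phi'(-5) = -5600.
Gradient descent moves in the -phi' direction, i.e. s is increasing.
The nearest critical point in that direction is s = -3, where phi'' = 900 > 0 (a local minimum). The iterate converges there.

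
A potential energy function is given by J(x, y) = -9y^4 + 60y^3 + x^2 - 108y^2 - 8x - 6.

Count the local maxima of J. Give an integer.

0

J separates as a function of x plus a function of y, so ∇J=0 decouples.
∂J/∂x = 2(x - 4) = 0 at x ∈ {4}; ∂J/∂y = -36y(y - 3)(y - 2) = 0 at y ∈ {0, 2, 3}.
The Hessian is diagonal: diag(J_xx, J_yy). Second derivatives: J_xx(4)=2; J_yy(0)=-216, J_yy(2)=72, J_yy(3)=-108.
Local maxima occur where both diagonal entries negative: none. Count: 0.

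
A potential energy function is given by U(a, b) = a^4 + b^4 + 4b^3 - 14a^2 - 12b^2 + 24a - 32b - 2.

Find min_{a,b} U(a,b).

U(a,b) separates as P(a) + Q(b) − 2, so its minimum is min P + min Q − 2.
P'(a) = 4(a - 2)(a - 1)(a + 3) vanishes at a ∈ {-3, 1, 2}; Q'(b) = 4(b - 2)(b + 1)(b + 4) vanishes at b ∈ {-4, -1, 2}.
Local minima of P (where P''>0): P(-3)=-117, P(2)=8. Local minima of Q: Q(-4)=-64, Q(2)=-64.
So the global minimum of U is P(-3) + Q(-4) − 2 = -117 − 64 − 2 = -183, attained at (-3, -4).

-183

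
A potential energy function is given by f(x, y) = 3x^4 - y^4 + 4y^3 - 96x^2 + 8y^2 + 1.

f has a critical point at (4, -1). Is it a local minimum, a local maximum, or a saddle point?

The mixed partial ∂²f/∂x∂y is 0, so the Hessian at any point is diag(f_xx, f_yy) = diag(12(3x^2 - 16), 4(-3y^2 + 6y + 4)).
At (4, -1): H = diag(384, -20).
The eigenvalues have opposite signs, so H is indefinite: a saddle point.

saddle point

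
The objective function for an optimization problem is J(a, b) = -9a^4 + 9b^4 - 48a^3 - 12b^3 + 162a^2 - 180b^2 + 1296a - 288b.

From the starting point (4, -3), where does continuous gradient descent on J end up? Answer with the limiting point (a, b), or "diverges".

J is separable, so gradient descent decouples: a follows -∂J/∂a, b follows -∂J/∂b.
∂J/∂a = -36(a - 3)(a + 3)(a + 4); at a=4 this is -2016, so a increases.
∂J/∂b = 36(b - 4)(b + 1)(b + 2); at b=-3 this is -504, so b increases.
The a-coordinate has no critical point in that direction and runs off to infinity.

diverges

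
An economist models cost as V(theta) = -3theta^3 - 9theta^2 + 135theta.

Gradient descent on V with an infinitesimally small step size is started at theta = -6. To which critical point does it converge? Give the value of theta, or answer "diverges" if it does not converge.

V'(theta) = -9(theta - 3)(theta + 5), so V'(-6) = -81.
Gradient descent moves in the -V' direction, i.e. theta is increasing.
The nearest critical point in that direction is theta = -5, where V'' = 72 > 0 (a local minimum). The iterate converges there.

-5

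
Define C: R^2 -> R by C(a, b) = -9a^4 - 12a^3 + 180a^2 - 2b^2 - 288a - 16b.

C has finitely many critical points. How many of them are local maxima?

2

C separates as a function of a plus a function of b, so ∇C=0 decouples.
∂C/∂a = -36(a - 2)(a - 1)(a + 4) = 0 at a ∈ {-4, 1, 2}; ∂C/∂b = -4(b + 4) = 0 at b ∈ {-4}.
The Hessian is diagonal: diag(C_aa, C_bb). Second derivatives: C_aa(-4)=-1080, C_aa(1)=180, C_aa(2)=-216; C_bb(-4)=-4.
Local maxima occur where both diagonal entries negative: (-4, -4), (2, -4). Count: 2.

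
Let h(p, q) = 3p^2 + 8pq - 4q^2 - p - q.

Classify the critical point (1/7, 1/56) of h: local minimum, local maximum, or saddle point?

saddle point

The Hessian of h is constant: H = [[6, 8], [8, -8]].
det(H) = 6·(-8) − 8² = -112.
Since det(H) < 0, H is indefinite and the critical point is a saddle point.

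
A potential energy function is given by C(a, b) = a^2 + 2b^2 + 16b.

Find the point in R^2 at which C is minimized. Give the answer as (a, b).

C(a,b) separates as P(a) + Q(b), so its minimum is min P + min Q.
P'(a) = 2a vanishes at a ∈ {0}; Q'(b) = 4b + 16 vanishes at b ∈ {-4}.
Local minima of P (where P''>0): P(0)=0. Local minima of Q: Q(-4)=-32.
So the global minimum of C is P(0) + Q(-4) = 0 − 32 = -32, attained at (0, -4).

(0, -4)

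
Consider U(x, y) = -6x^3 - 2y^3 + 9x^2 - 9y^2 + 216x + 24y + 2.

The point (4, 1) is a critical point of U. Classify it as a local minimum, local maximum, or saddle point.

The mixed partial ∂²U/∂x∂y is 0, so the Hessian at any point is diag(U_xx, U_yy) = diag(18(-2x + 1), -6(2y + 3)).
At (4, 1): H = diag(-126, -30).
Both eigenvalues are negative, so H is negative definite: a local maximum.

local maximum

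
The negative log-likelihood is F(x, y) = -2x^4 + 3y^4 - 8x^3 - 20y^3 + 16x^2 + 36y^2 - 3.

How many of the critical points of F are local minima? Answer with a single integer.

F separates as a function of x plus a function of y, so ∇F=0 decouples.
∂F/∂x = -8x(x - 1)(x + 4) = 0 at x ∈ {-4, 0, 1}; ∂F/∂y = 12y(y - 3)(y - 2) = 0 at y ∈ {0, 2, 3}.
The Hessian is diagonal: diag(F_xx, F_yy). Second derivatives: F_xx(-4)=-160, F_xx(0)=32, F_xx(1)=-40; F_yy(0)=72, F_yy(2)=-24, F_yy(3)=36.
Local minima occur where both diagonal entries positive: (0, 0), (0, 3). Count: 2.

2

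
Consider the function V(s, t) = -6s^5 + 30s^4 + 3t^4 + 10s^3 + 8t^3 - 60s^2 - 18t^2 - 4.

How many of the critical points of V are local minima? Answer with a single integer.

V separates as a function of s plus a function of t, so ∇V=0 decouples.
∂V/∂s = -30s(s - 4)(s - 1)(s + 1) = 0 at s ∈ {-1, 0, 1, 4}; ∂V/∂t = 12t(t - 1)(t + 3) = 0 at t ∈ {-3, 0, 1}.
The Hessian is diagonal: diag(V_ss, V_tt). Second derivatives: V_ss(-1)=300, V_ss(0)=-120, V_ss(1)=180, V_ss(4)=-1800; V_tt(-3)=144, V_tt(0)=-36, V_tt(1)=48.
Local minima occur where both diagonal entries positive: (-1, -3), (-1, 1), (1, -3), (1, 1). Count: 4.

4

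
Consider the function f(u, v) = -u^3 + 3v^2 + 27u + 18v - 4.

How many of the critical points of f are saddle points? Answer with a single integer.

1

f separates as a function of u plus a function of v, so ∇f=0 decouples.
∂f/∂u = -3(u - 3)(u + 3) = 0 at u ∈ {-3, 3}; ∂f/∂v = 6(v + 3) = 0 at v ∈ {-3}.
The Hessian is diagonal: diag(f_uu, f_vv). Second derivatives: f_uu(-3)=18, f_uu(3)=-18; f_vv(-3)=6.
Saddle points occur where the two diagonal entries have opposite signs: (3, -3). Count: 1.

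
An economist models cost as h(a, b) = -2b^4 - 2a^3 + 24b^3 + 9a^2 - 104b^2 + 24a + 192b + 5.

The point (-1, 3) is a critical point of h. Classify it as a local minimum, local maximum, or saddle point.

The mixed partial ∂²h/∂a∂b is 0, so the Hessian at any point is diag(h_aa, h_bb) = diag(6(-2a + 3), 8(-3b^2 + 18b - 26)).
At (-1, 3): H = diag(30, 8).
Both eigenvalues are positive, so H is positive definite: a local minimum.

local minimum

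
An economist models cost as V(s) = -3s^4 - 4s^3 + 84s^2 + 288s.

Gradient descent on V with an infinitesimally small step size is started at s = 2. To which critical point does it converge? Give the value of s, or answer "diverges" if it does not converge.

V'(s) = -12(s - 4)(s + 2)(s + 3), so V'(2) = 480.
Gradient descent moves in the -V' direction, i.e. s is decreasing.
The nearest critical point in that direction is s = -2, where V'' = 72 > 0 (a local minimum). The iterate converges there.

-2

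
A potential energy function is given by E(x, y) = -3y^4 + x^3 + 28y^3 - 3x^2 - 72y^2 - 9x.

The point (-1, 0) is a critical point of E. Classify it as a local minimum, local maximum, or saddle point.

local maximum

The mixed partial ∂²E/∂x∂y is 0, so the Hessian at any point is diag(E_xx, E_yy) = diag(6(x - 1), 12(-3y^2 + 14y - 12)).
At (-1, 0): H = diag(-12, -144).
Both eigenvalues are negative, so H is negative definite: a local maximum.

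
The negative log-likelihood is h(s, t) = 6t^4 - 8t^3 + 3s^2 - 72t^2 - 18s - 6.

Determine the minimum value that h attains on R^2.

-411

h(s,t) separates as P(s) + Q(t) − 6, so its minimum is min P + min Q − 6.
P'(s) = 6s - 18 vanishes at s ∈ {3}; Q'(t) = 24t(t - 3)(t + 2) vanishes at t ∈ {-2, 0, 3}.
Local minima of P (where P''>0): P(3)=-27. Local minima of Q: Q(-2)=-128, Q(3)=-378.
So the global minimum of h is P(3) + Q(3) − 6 = -27 − 378 − 6 = -411, attained at (3, 3).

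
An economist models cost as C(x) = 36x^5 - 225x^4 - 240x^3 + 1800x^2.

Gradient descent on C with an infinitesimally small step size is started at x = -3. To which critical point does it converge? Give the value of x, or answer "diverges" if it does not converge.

diverges

C'(x) = 180x(x - 5)(x - 2)(x + 2), so C'(-3) = 21600.
Gradient descent moves in the -C' direction, i.e. x is decreasing.
There is no critical point below x=-3, and C' keeps the same sign, so the iterate runs off to −∞.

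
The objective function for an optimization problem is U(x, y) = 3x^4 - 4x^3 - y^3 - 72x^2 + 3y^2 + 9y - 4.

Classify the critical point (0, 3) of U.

The mixed partial ∂²U/∂x∂y is 0, so the Hessian at any point is diag(U_xx, U_yy) = diag(12(3x^2 - 2x - 12), 6(-y + 1)).
At (0, 3): H = diag(-144, -12).
Both eigenvalues are negative, so H is negative definite: a local maximum.

local maximum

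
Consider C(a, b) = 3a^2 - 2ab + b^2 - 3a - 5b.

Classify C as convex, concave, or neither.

C is quadratic, so its Hessian is the constant matrix H = [[6, -2], [-2, 2]].
det(H) = 8, tr(H) = 8.
det(H) > 0 and tr(H) > 0, so H is positive definite everywhere: convex.

convex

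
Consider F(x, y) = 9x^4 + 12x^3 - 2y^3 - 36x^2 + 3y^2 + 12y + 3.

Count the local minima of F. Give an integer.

2

F separates as a function of x plus a function of y, so ∇F=0 decouples.
∂F/∂x = 36x(x - 1)(x + 2) = 0 at x ∈ {-2, 0, 1}; ∂F/∂y = -6(y - 2)(y + 1) = 0 at y ∈ {-1, 2}.
The Hessian is diagonal: diag(F_xx, F_yy). Second derivatives: F_xx(-2)=216, F_xx(0)=-72, F_xx(1)=108; F_yy(-1)=18, F_yy(2)=-18.
Local minima occur where both diagonal entries positive: (-2, -1), (1, -1). Count: 2.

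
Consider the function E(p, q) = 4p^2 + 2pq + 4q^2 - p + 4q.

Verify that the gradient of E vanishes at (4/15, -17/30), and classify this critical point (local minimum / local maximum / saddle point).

local minimum

∇E = (8p + 2q - 1, 2p + 8q + 4); substituting (4/15, -17/30) gives ∇E = (0, 0), so (4/15, -17/30) is indeed a critical point.
The Hessian of E is constant: H = [[8, 2], [2, 8]].
det(H) = 8·8 − 2² = 60.
det(H) > 0 and tr(H) = 16 > 0, so H is positive definite and the point is a local minimum.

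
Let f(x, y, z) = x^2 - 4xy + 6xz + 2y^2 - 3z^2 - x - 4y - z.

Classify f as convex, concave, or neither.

f is quadratic, so its Hessian is the constant matrix H = [[2, -4, 6], [-4, 4, 0], [6, 0, -6]].
Leading principal minors: 2, -8, -96.
Neither pattern holds ⇒ H is indefinite ⇒ neither convex nor concave.

neither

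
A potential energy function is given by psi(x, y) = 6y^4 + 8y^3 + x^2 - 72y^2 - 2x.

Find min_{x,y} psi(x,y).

psi(x,y) separates as P(x) + Q(y), so its minimum is min P + min Q.
P'(x) = 2x - 2 vanishes at x ∈ {1}; Q'(y) = 24y(y - 2)(y + 3) vanishes at y ∈ {-3, 0, 2}.
Local minima of P (where P''>0): P(1)=-1. Local minima of Q: Q(-3)=-378, Q(2)=-128.
So the global minimum of psi is P(1) + Q(-3) = -1 − 378 = -379, attained at (1, -3).

-379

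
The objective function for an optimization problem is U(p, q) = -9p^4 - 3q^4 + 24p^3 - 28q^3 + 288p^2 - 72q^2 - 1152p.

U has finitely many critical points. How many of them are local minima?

U separates as a function of p plus a function of q, so ∇U=0 decouples.
∂U/∂p = -36(p - 4)(p - 2)(p + 4) = 0 at p ∈ {-4, 2, 4}; ∂U/∂q = -12q(q + 3)(q + 4) = 0 at q ∈ {-4, -3, 0}.
The Hessian is diagonal: diag(U_pp, U_qq). Second derivatives: U_pp(-4)=-1728, U_pp(2)=432, U_pp(4)=-576; U_qq(-4)=-48, U_qq(-3)=36, U_qq(0)=-144.
Local minima occur where both diagonal entries positive: (2, -3). Count: 1.

1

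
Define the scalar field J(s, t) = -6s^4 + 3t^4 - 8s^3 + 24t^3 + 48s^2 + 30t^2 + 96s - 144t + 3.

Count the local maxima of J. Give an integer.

2

J separates as a function of s plus a function of t, so ∇J=0 decouples.
∂J/∂s = -24(s - 2)(s + 1)(s + 2) = 0 at s ∈ {-2, -1, 2}; ∂J/∂t = 12(t - 1)(t + 3)(t + 4) = 0 at t ∈ {-4, -3, 1}.
The Hessian is diagonal: diag(J_ss, J_tt). Second derivatives: J_ss(-2)=-96, J_ss(-1)=72, J_ss(2)=-288; J_tt(-4)=60, J_tt(-3)=-48, J_tt(1)=240.
Local maxima occur where both diagonal entries negative: (-2, -3), (2, -3). Count: 2.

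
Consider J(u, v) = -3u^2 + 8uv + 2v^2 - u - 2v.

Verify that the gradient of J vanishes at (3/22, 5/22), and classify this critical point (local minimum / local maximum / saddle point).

saddle point

∇J = (-6u + 8v - 1, 8u + 4v - 2); substituting (3/22, 5/22) gives ∇J = (0, 0), so (3/22, 5/22) is indeed a critical point.
The Hessian of J is constant: H = [[-6, 8], [8, 4]].
det(H) = (-6)·4 − 8² = -88.
Since det(H) < 0, H is indefinite and the critical point is a saddle point.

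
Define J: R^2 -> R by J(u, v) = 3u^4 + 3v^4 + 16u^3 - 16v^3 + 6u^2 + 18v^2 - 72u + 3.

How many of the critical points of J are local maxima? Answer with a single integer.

1

J separates as a function of u plus a function of v, so ∇J=0 decouples.
∂J/∂u = 12(u - 1)(u + 2)(u + 3) = 0 at u ∈ {-3, -2, 1}; ∂J/∂v = 12v(v - 3)(v - 1) = 0 at v ∈ {0, 1, 3}.
The Hessian is diagonal: diag(J_uu, J_vv). Second derivatives: J_uu(-3)=48, J_uu(-2)=-36, J_uu(1)=144; J_vv(0)=36, J_vv(1)=-24, J_vv(3)=72.
Local maxima occur where both diagonal entries negative: (-2, 1). Count: 1.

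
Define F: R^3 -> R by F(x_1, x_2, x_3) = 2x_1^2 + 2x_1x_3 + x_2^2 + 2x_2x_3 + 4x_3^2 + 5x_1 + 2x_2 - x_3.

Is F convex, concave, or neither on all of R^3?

convex

F is quadratic, so its Hessian is the constant matrix H = [[4, 0, 2], [0, 2, 2], [2, 2, 8]].
Leading principal minors: 4, 8, 40.
All positive ⇒ H ≻ 0 ⇒ convex.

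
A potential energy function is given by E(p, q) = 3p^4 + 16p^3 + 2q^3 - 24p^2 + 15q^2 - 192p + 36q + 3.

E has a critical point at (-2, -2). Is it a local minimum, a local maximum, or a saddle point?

saddle point

The mixed partial ∂²E/∂p∂q is 0, so the Hessian at any point is diag(E_pp, E_qq) = diag(12(3p^2 + 8p - 4), 6(2q + 5)).
At (-2, -2): H = diag(-96, 6).
The eigenvalues have opposite signs, so H is indefinite: a saddle point.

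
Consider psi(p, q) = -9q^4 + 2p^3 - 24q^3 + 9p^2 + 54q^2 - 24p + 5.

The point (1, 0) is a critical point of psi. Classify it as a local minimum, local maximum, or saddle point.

local minimum

The mixed partial ∂²psi/∂p∂q is 0, so the Hessian at any point is diag(psi_pp, psi_qq) = diag(6(2p + 3), 36(-3q^2 - 4q + 3)).
At (1, 0): H = diag(30, 108).
Both eigenvalues are positive, so H is positive definite: a local minimum.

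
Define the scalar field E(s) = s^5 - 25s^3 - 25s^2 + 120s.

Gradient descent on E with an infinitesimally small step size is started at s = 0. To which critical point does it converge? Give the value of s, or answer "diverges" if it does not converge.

E'(s) = 5(s - 4)(s - 1)(s + 2)(s + 3), so E'(0) = 120.
Gradient descent moves in the -E' direction, i.e. s is decreasing.
The nearest critical point in that direction is s = -2, where E'' = 90 > 0 (a local minimum). The iterate converges there.

-2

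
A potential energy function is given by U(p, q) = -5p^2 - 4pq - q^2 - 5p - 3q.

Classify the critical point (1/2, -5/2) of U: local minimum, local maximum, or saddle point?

local maximum

The Hessian of U is constant: H = [[-10, -4], [-4, -2]].
det(H) = (-10)·(-2) − (-4)² = 4.
det(H) > 0 and tr(H) = -12 < 0, so H is negative definite and the point is a local maximum.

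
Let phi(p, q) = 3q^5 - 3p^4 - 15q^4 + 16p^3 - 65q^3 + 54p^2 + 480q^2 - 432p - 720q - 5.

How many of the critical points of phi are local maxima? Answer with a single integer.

4

phi separates as a function of p plus a function of q, so ∇phi=0 decouples.
∂phi/∂p = -12(p - 4)(p - 3)(p + 3) = 0 at p ∈ {-3, 3, 4}; ∂phi/∂q = 15(q - 4)(q - 3)(q - 1)(q + 4) = 0 at q ∈ {-4, 1, 3, 4}.
The Hessian is diagonal: diag(phi_pp, phi_qq). Second derivatives: phi_pp(-3)=-504, phi_pp(3)=72, phi_pp(4)=-84; phi_qq(-4)=-4200, phi_qq(1)=450, phi_qq(3)=-210, phi_qq(4)=360.
Local maxima occur where both diagonal entries negative: (-3, -4), (-3, 3), (4, -4), (4, 3). Count: 4.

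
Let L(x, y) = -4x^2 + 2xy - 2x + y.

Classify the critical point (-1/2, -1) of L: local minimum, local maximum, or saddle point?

The Hessian of L is constant: H = [[-8, 2], [2, 0]].
det(H) = (-8)·0 − 2² = -4.
Since det(H) < 0, H is indefinite and the critical point is a saddle point.

saddle point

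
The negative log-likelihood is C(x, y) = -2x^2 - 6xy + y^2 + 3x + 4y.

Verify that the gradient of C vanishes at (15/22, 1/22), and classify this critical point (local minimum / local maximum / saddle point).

saddle point

∇C = (-4x - 6y + 3, -6x + 2y + 4); substituting (15/22, 1/22) gives ∇C = (0, 0), so (15/22, 1/22) is indeed a critical point.
The Hessian of C is constant: H = [[-4, -6], [-6, 2]].
det(H) = (-4)·2 − (-6)² = -44.
Since det(H) < 0, H is indefinite and the critical point is a saddle point.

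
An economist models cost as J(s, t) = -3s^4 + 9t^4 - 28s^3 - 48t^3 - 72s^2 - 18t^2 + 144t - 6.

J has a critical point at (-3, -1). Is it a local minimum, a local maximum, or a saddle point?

The mixed partial ∂²J/∂s∂t is 0, so the Hessian at any point is diag(J_ss, J_tt) = diag(-12(3s^2 + 14s + 12), 36(3t^2 - 8t - 1)).
At (-3, -1): H = diag(36, 360).
Both eigenvalues are positive, so H is positive definite: a local minimum.

local minimum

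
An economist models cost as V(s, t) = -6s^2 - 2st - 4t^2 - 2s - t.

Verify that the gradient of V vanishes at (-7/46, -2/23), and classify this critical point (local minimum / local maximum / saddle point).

local maximum

∇V = (-12s - 2t - 2, -2s - 8t - 1); substituting (-7/46, -2/23) gives ∇V = (0, 0), so (-7/46, -2/23) is indeed a critical point.
The Hessian of V is constant: H = [[-12, -2], [-2, -8]].
det(H) = (-12)·(-8) − (-2)² = 92.
det(H) > 0 and tr(H) = -20 < 0, so H is negative definite and the point is a local maximum.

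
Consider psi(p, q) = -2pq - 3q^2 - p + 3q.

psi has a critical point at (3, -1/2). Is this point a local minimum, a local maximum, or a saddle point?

The Hessian of psi is constant: H = [[0, -2], [-2, -6]].
det(H) = 0·(-6) − (-2)² = -4.
Since det(H) < 0, H is indefinite and the critical point is a saddle point.

saddle point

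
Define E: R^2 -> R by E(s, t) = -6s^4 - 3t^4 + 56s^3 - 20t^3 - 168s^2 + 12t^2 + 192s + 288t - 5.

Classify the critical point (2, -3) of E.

The mixed partial ∂²E/∂s∂t is 0, so the Hessian at any point is diag(E_ss, E_tt) = diag(24(-3s^2 + 14s - 14), 12(-3t^2 - 10t + 2)).
At (2, -3): H = diag(48, 60).
Both eigenvalues are positive, so H is positive definite: a local minimum.

local minimum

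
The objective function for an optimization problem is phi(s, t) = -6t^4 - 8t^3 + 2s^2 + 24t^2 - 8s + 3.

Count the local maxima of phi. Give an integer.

phi separates as a function of s plus a function of t, so ∇phi=0 decouples.
∂phi/∂s = 4(s - 2) = 0 at s ∈ {2}; ∂phi/∂t = -24t(t - 1)(t + 2) = 0 at t ∈ {-2, 0, 1}.
The Hessian is diagonal: diag(phi_ss, phi_tt). Second derivatives: phi_ss(2)=4; phi_tt(-2)=-144, phi_tt(0)=48, phi_tt(1)=-72.
Local maxima occur where both diagonal entries negative: none. Count: 0.

0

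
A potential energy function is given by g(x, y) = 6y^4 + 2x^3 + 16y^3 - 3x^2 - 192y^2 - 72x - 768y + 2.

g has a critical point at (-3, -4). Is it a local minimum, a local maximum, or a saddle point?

The mixed partial ∂²g/∂x∂y is 0, so the Hessian at any point is diag(g_xx, g_yy) = diag(6(2x - 1), 24(3y^2 + 4y - 16)).
At (-3, -4): H = diag(-42, 384).
The eigenvalues have opposite signs, so H is indefinite: a saddle point.

saddle point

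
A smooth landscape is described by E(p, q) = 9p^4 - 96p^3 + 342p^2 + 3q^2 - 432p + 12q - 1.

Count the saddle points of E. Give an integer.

1

E separates as a function of p plus a function of q, so ∇E=0 decouples.
∂E/∂p = 36(p - 4)(p - 3)(p - 1) = 0 at p ∈ {1, 3, 4}; ∂E/∂q = 6(q + 2) = 0 at q ∈ {-2}.
The Hessian is diagonal: diag(E_pp, E_qq). Second derivatives: E_pp(1)=216, E_pp(3)=-72, E_pp(4)=108; E_qq(-2)=6.
Saddle points occur where the two diagonal entries have opposite signs: (3, -2). Count: 1.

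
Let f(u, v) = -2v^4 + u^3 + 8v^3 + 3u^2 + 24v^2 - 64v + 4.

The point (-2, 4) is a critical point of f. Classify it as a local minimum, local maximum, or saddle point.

local maximum

The mixed partial ∂²f/∂u∂v is 0, so the Hessian at any point is diag(f_uu, f_vv) = diag(6(u + 1), 24(-v^2 + 2v + 2)).
At (-2, 4): H = diag(-6, -144).
Both eigenvalues are negative, so H is negative definite: a local maximum.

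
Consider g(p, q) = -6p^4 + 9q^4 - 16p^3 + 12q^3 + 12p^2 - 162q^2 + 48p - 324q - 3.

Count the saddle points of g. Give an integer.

g separates as a function of p plus a function of q, so ∇g=0 decouples.
∂g/∂p = -24(p - 1)(p + 1)(p + 2) = 0 at p ∈ {-2, -1, 1}; ∂g/∂q = 36(q - 3)(q + 1)(q + 3) = 0 at q ∈ {-3, -1, 3}.
The Hessian is diagonal: diag(g_pp, g_qq). Second derivatives: g_pp(-2)=-72, g_pp(-1)=48, g_pp(1)=-144; g_qq(-3)=432, g_qq(-1)=-288, g_qq(3)=864.
Saddle points occur where the two diagonal entries have opposite signs: (-2, -3), (-2, 3), (-1, -1), (1, -3), (1, 3). Count: 5.

5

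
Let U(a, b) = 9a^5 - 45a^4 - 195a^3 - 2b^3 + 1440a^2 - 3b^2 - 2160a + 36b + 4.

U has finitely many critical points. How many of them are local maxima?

2

U separates as a function of a plus a function of b, so ∇U=0 decouples.
∂U/∂a = 45(a - 4)(a - 3)(a - 1)(a + 4) = 0 at a ∈ {-4, 1, 3, 4}; ∂U/∂b = -6(b - 2)(b + 3) = 0 at b ∈ {-3, 2}.
The Hessian is diagonal: diag(U_aa, U_bb). Second derivatives: U_aa(-4)=-12600, U_aa(1)=1350, U_aa(3)=-630, U_aa(4)=1080; U_bb(-3)=30, U_bb(2)=-30.
Local maxima occur where both diagonal entries negative: (-4, 2), (3, 2). Count: 2.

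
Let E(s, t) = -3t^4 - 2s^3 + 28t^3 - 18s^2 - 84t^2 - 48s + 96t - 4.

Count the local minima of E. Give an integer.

1

E separates as a function of s plus a function of t, so ∇E=0 decouples.
∂E/∂s = -6(s + 2)(s + 4) = 0 at s ∈ {-4, -2}; ∂E/∂t = -12(t - 4)(t - 2)(t - 1) = 0 at t ∈ {1, 2, 4}.
The Hessian is diagonal: diag(E_ss, E_tt). Second derivatives: E_ss(-4)=12, E_ss(-2)=-12; E_tt(1)=-36, E_tt(2)=24, E_tt(4)=-72.
Local minima occur where both diagonal entries positive: (-4, 2). Count: 1.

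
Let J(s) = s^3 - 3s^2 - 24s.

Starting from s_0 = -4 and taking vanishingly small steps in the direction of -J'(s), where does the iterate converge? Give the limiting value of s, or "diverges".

diverges

J'(s) = 3(s - 4)(s + 2), so J'(-4) = 48.
Gradient descent moves in the -J' direction, i.e. s is decreasing.
There is no critical point below s=-4, and J' keeps the same sign, so the iterate runs off to −∞.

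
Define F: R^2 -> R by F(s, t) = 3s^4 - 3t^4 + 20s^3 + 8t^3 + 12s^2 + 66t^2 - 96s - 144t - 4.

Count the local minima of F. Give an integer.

2

F separates as a function of s plus a function of t, so ∇F=0 decouples.
∂F/∂s = 12(s - 1)(s + 2)(s + 4) = 0 at s ∈ {-4, -2, 1}; ∂F/∂t = -12(t - 4)(t - 1)(t + 3) = 0 at t ∈ {-3, 1, 4}.
The Hessian is diagonal: diag(F_ss, F_tt). Second derivatives: F_ss(-4)=120, F_ss(-2)=-72, F_ss(1)=180; F_tt(-3)=-336, F_tt(1)=144, F_tt(4)=-252.
Local minima occur where both diagonal entries positive: (-4, 1), (1, 1). Count: 2.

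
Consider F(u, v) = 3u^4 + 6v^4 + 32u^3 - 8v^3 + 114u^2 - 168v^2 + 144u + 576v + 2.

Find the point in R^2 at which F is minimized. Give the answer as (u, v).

(-1, -4)

F(u,v) separates as P(u) + Q(v) + 2, so its minimum is min P + min Q + 2.
P'(u) = 12(u + 1)(u + 3)(u + 4) vanishes at u ∈ {-4, -3, -1}; Q'(v) = 24(v - 3)(v - 2)(v + 4) vanishes at v ∈ {-4, 2, 3}.
Local minima of P (where P''>0): P(-4)=-32, P(-1)=-59. Local minima of Q: Q(-4)=-2944, Q(3)=486.
So the global minimum of F is P(-1) + Q(-4) + 2 = -59 − 2944 + 2 = -3001, attained at (-1, -4).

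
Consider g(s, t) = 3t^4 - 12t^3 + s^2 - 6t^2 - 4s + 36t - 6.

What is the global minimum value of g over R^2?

g(s,t) separates as P(s) + Q(t) − 6, so its minimum is min P + min Q − 6.
P'(s) = 2s - 4 vanishes at s ∈ {2}; Q'(t) = 12(t - 3)(t - 1)(t + 1) vanishes at t ∈ {-1, 1, 3}.
Local minima of P (where P''>0): P(2)=-4. Local minima of Q: Q(-1)=-27, Q(3)=-27.
So the global minimum of g is P(2) + Q(-1) − 6 = -4 − 27 − 6 = -37, attained at (2, -1).

-37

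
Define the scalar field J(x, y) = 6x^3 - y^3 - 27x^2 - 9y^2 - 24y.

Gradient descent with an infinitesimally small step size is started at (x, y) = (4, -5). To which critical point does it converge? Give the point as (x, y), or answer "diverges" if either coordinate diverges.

(3, -4)

J is separable, so gradient descent decouples: x follows -∂J/∂x, y follows -∂J/∂y.
∂J/∂x = 18x(x - 3); at x=4 this is 72, so x decreases.
∂J/∂y = -3(y + 2)(y + 4); at y=-5 this is -9, so y increases.
x converges to its nearest critical value 3 (a local min of the x-part); y converges to -4. The iterate converges to (3, -4).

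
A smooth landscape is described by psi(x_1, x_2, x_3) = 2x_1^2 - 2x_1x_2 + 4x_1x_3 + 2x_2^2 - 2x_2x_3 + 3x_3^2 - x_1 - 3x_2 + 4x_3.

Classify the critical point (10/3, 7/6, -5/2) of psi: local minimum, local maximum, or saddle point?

The Hessian is constant: H = [[4, -2, 4], [-2, 4, -2], [4, -2, 6]].
Leading principal minors: Δ₁ = 4, Δ₂ = 12, Δ₃ = 24.
All leading minors are positive, so H is positive definite: a local minimum.

local minimum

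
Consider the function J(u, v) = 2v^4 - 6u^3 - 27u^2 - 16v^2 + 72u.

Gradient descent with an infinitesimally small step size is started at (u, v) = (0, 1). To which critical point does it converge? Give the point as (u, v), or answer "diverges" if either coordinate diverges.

(-4, 2)

J is separable, so gradient descent decouples: u follows -∂J/∂u, v follows -∂J/∂v.
∂J/∂u = -18(u - 1)(u + 4); at u=0 this is 72, so u decreases.
∂J/∂v = 8v(v - 2)(v + 2); at v=1 this is -24, so v increases.
u converges to its nearest critical value -4 (a local min of the u-part); v converges to 2. The iterate converges to (-4, 2).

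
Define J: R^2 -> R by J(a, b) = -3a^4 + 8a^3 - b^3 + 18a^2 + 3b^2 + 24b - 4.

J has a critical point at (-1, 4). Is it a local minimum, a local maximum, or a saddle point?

The mixed partial ∂²J/∂a∂b is 0, so the Hessian at any point is diag(J_aa, J_bb) = diag(12(-3a^2 + 4a + 3), 6(-b + 1)).
At (-1, 4): H = diag(-48, -18).
Both eigenvalues are negative, so H is negative definite: a local maximum.

local maximum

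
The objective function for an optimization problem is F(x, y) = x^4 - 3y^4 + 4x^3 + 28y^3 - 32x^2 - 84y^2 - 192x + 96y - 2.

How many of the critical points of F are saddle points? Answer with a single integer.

F separates as a function of x plus a function of y, so ∇F=0 decouples.
∂F/∂x = 4(x - 4)(x + 3)(x + 4) = 0 at x ∈ {-4, -3, 4}; ∂F/∂y = -12(y - 4)(y - 2)(y - 1) = 0 at y ∈ {1, 2, 4}.
The Hessian is diagonal: diag(F_xx, F_yy). Second derivatives: F_xx(-4)=32, F_xx(-3)=-28, F_xx(4)=224; F_yy(1)=-36, F_yy(2)=24, F_yy(4)=-72.
Saddle points occur where the two diagonal entries have opposite signs: (-4, 1), (-4, 4), (-3, 2), (4, 1), (4, 4). Count: 5.

5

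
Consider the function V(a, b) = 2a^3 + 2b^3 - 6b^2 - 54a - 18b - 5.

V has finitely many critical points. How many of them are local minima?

1

V separates as a function of a plus a function of b, so ∇V=0 decouples.
∂V/∂a = 6(a - 3)(a + 3) = 0 at a ∈ {-3, 3}; ∂V/∂b = 6(b - 3)(b + 1) = 0 at b ∈ {-1, 3}.
The Hessian is diagonal: diag(V_aa, V_bb). Second derivatives: V_aa(-3)=-36, V_aa(3)=36; V_bb(-1)=-24, V_bb(3)=24.
Local minima occur where both diagonal entries positive: (3, 3). Count: 1.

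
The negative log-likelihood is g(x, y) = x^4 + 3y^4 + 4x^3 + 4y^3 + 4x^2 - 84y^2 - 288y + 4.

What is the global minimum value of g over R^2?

g(x,y) separates as P(x) + Q(y) + 4, so its minimum is min P + min Q + 4.
P'(x) = 4x(x + 1)(x + 2) vanishes at x ∈ {-2, -1, 0}; Q'(y) = 12(y - 4)(y + 2)(y + 3) vanishes at y ∈ {-3, -2, 4}.
Local minima of P (where P''>0): P(-2)=0, P(0)=0. Local minima of Q: Q(-3)=243, Q(4)=-1472.
So the global minimum of g is P(-2) + Q(4) + 4 = 0 − 1472 + 4 = -1468, attained at (-2, 4).

-1468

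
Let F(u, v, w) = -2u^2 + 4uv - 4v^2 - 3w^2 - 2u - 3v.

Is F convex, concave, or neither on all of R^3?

concave

F is quadratic, so its Hessian is the constant matrix H = [[-4, 4, 0], [4, -8, 0], [0, 0, -6]].
Leading principal minors: -4, 16, -96.
Signs alternate −, +, − ⇒ H ≺ 0 ⇒ concave.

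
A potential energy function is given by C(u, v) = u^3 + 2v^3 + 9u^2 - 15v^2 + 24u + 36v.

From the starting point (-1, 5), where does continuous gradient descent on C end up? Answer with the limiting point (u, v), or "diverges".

C is separable, so gradient descent decouples: u follows -∂C/∂u, v follows -∂C/∂v.
∂C/∂u = 3(u + 2)(u + 4); at u=-1 this is 9, so u decreases.
∂C/∂v = 6(v - 3)(v - 2); at v=5 this is 36, so v decreases.
u converges to its nearest critical value -2 (a local min of the u-part); v converges to 3. The iterate converges to (-2, 3).

(-2, 3)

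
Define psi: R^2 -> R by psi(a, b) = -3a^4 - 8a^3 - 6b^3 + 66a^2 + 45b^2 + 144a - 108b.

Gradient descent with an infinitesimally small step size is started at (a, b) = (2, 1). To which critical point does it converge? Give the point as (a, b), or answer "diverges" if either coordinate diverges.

(-1, 2)

psi is separable, so gradient descent decouples: a follows -∂psi/∂a, b follows -∂psi/∂b.
∂psi/∂a = -12(a - 3)(a + 1)(a + 4); at a=2 this is 216, so a decreases.
∂psi/∂b = -18(b - 3)(b - 2); at b=1 this is -36, so b increases.
a converges to its nearest critical value -1 (a local min of the a-part); b converges to 2. The iterate converges to (-1, 2).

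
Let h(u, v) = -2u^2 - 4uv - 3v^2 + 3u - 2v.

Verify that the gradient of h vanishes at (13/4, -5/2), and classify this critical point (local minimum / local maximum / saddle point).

∇h = (-4u - 4v + 3, -4u - 6v - 2); substituting (13/4, -5/2) gives ∇h = (0, 0), so (13/4, -5/2) is indeed a critical point.
The Hessian of h is constant: H = [[-4, -4], [-4, -6]].
det(H) = (-4)·(-6) − (-4)² = 8.
det(H) > 0 and tr(H) = -10 < 0, so H is negative definite and the point is a local maximum.

local maximum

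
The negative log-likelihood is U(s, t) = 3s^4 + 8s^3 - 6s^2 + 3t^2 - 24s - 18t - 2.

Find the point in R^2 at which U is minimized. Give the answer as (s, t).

(1, 3)

U(s,t) separates as P(s) + Q(t) − 2, so its minimum is min P + min Q − 2.
P'(s) = 12(s - 1)(s + 1)(s + 2) vanishes at s ∈ {-2, -1, 1}; Q'(t) = 6(t - 3) vanishes at t ∈ {3}.
Local minima of P (where P''>0): P(-2)=8, P(1)=-19. Local minima of Q: Q(3)=-27.
So the global minimum of U is P(1) + Q(3) − 2 = -19 − 27 − 2 = -48, attained at (1, 3).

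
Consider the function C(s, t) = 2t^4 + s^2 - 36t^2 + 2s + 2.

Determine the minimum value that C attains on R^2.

-161

C(s,t) separates as P(s) + Q(t) + 2, so its minimum is min P + min Q + 2.
P'(s) = 2s + 2 vanishes at s ∈ {-1}; Q'(t) = 8t(t - 3)(t + 3) vanishes at t ∈ {-3, 0, 3}.
Local minima of P (where P''>0): P(-1)=-1. Local minima of Q: Q(-3)=-162, Q(3)=-162.
So the global minimum of C is P(-1) + Q(-3) + 2 = -1 − 162 + 2 = -161, attained at (-1, -3).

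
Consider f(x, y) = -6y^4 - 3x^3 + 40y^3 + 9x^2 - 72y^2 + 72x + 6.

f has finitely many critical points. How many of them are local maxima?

f separates as a function of x plus a function of y, so ∇f=0 decouples.
∂f/∂x = -9(x - 4)(x + 2) = 0 at x ∈ {-2, 4}; ∂f/∂y = -24y(y - 3)(y - 2) = 0 at y ∈ {0, 2, 3}.
The Hessian is diagonal: diag(f_xx, f_yy). Second derivatives: f_xx(-2)=54, f_xx(4)=-54; f_yy(0)=-144, f_yy(2)=48, f_yy(3)=-72.
Local maxima occur where both diagonal entries negative: (4, 0), (4, 3). Count: 2.

2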